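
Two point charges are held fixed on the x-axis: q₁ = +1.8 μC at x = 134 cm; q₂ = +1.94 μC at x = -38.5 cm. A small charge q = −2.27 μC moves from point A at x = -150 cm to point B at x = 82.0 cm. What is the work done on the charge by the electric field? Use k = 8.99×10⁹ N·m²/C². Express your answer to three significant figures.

0.0551 J

The work done by the electric force is W_field = −ΔU = −q(V_B − V_A) = q(V_A − V_B).
At A: distances to the source charges are 2.84 m, 1.11 m; V_A = Σ kqᵢ/rᵢ = 2.13×10⁴ V.
At B: distances to the source charges are 0.520 m, 1.21 m; V_B = Σ kqᵢ/rᵢ = 4.56×10⁴ V.
ΔV = V_B − V_A = 2.43×10⁴ V.
W_field = −qΔV = −(-2.27×10⁻⁶ C)(2.43×10⁴ V) = 0.0551 J.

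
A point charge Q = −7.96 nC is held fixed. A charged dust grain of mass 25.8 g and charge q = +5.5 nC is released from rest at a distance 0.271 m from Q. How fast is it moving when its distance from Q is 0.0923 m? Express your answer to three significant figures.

0.0148 m/s

Only the electrostatic force acts, so mechanical energy is conserved: ½mv² = U₁ − U₂ = kQq(1/r₁ − 1/r₂).
U₁ − U₂ = (8.99×10⁹ N·m²/C²)(-7.96×10⁻⁹ C)(5.50×10⁻⁹ C)(1/0.271 − 1/0.0923) = 2.81×10⁻⁶ J.
v = √(2·2.81×10⁻⁶/0.0258) = 0.0148 m/s.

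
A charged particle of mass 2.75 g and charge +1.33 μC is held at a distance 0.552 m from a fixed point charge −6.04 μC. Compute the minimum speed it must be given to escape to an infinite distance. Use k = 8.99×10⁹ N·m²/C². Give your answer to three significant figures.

9.75 m/s

To just escape, total mechanical energy must reach zero at infinity: ½mv²_min + U = 0, so ½mv²_min = −U = |kQq|/r.
|U| = |kQq|/r = (8.99×10⁹ N·m²/C²)(6.04×10⁻⁶)(1.33×10⁻⁶)/(0.552) = 0.131 J.
v_min = √(2|U|/m) = √(2·0.131/2.75×10⁻³) = 9.75 m/s.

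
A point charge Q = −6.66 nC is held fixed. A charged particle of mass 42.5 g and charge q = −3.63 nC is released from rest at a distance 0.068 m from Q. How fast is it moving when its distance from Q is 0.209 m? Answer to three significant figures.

0.0101 m/s

Only the electrostatic force acts, so mechanical energy is conserved: ½mv² = U₁ − U₂ = kQq(1/r₁ − 1/r₂).
U₁ − U₂ = (8.99×10⁹ N·m²/C²)(-6.66×10⁻⁹ C)(-3.63×10⁻⁹ C)(1/0.0680 − 1/0.209) = 2.16×10⁻⁶ J.
v = √(2·2.16×10⁻⁶/0.0425) = 0.0101 m/s.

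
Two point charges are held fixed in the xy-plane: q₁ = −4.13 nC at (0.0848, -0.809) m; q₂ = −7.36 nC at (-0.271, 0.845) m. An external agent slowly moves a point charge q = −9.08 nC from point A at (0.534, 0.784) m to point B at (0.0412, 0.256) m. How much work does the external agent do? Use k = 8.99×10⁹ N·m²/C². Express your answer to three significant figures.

For quasistatic motion the external work equals the change in potential energy: W_ext = qΔV = q(V_B − V_A).
At A: distances to the source charges are 1.66 m, 0.807 m; V_A = Σ kqᵢ/rᵢ = -104 V.
At B: distances to the source charges are 1.07 m, 0.667 m; V_B = Σ kqᵢ/rᵢ = -134 V.
ΔV = V_B − V_A = -29.7 V.
W_ext = qΔV = (-9.08×10⁻⁹ C)(-29.7 V) = 2.70×10⁻⁷ J.

2.70×10⁻⁷ J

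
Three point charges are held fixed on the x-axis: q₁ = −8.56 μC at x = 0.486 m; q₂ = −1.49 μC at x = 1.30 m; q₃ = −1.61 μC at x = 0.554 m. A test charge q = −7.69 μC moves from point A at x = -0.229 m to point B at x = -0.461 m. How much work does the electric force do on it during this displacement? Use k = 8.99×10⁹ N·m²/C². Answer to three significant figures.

0.244 J

The work done by the electric force is W_field = −ΔU = −q(V_B − V_A) = q(V_A − V_B).
At A: distances to the source charges are 0.715 m, 1.53 m, 0.783 m; V_A = Σ kqᵢ/rᵢ = -1.35×10⁵ V.
At B: distances to the source charges are 0.947 m, 1.76 m, 1.02 m; V_B = Σ kqᵢ/rᵢ = -1.03×10⁵ V.
ΔV = V_B − V_A = 3.17×10⁴ V.
W_field = −qΔV = −(-7.69×10⁻⁶ C)(3.17×10⁴ V) = 0.244 J.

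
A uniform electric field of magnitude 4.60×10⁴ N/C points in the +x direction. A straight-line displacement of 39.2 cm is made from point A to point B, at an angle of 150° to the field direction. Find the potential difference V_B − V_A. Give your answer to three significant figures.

Only the component of displacement along E changes the potential: ΔV = −E·d·cosθ.
ΔV = −(4.60×10⁴ V/m)(0.392 m)cos150° = 1.56×10⁴ V.

1.56×10⁴ V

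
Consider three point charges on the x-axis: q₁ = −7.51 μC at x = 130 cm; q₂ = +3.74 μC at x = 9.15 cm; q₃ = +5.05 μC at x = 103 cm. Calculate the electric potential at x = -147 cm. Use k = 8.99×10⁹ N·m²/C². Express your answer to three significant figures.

1.53×10⁴ V

The total potential is the scalar sum of each charge's contribution, V = Σ kqᵢ/rᵢ.
Distances from the field point to each charge: r₁ = 2.77 m, r₂ = 1.56 m, r₃ = 2.50 m.
V = k[(-7.51×10⁻⁶)/(2.77) + (3.74×10⁻⁶)/(1.56) + (5.05×10⁻⁶)/(2.50)] = 1.53×10⁴ V.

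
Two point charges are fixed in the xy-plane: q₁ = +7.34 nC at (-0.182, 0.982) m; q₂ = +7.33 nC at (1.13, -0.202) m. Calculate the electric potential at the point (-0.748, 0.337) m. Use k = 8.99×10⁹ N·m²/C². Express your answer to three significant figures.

Electric potential is a scalar, so the contributions from each charge add algebraically: V = Σ kqᵢ/rᵢ.
Distances from the field point to each charge: r₁ = 0.858 m, r₂ = 1.95 m.
V = k[(7.34×10⁻⁹)/(0.858) + (7.33×10⁻⁹)/(1.95)] = 111 V.

111 V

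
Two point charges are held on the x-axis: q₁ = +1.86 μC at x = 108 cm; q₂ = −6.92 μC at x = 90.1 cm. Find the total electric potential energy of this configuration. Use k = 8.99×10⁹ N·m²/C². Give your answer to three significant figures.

The assembly work is the sum of pairwise potential energies, U = Σ_{i<j} kqᵢqⱼ/rᵢⱼ.
Pair separations: r₁₂ = 0.179 m.
U = (-0.646) = -0.646 J.

-0.646 J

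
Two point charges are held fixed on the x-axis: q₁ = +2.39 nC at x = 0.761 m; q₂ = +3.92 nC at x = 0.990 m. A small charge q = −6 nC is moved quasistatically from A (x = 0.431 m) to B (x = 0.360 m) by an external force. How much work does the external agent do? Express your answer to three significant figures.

For quasistatic motion the external work equals the change in potential energy: W_ext = qΔV = q(V_B − V_A).
At A: distances to the source charges are 0.330 m, 0.559 m; V_A = Σ kqᵢ/rᵢ = 128 V.
At B: distances to the source charges are 0.401 m, 0.630 m; V_B = Σ kqᵢ/rᵢ = 110 V.
ΔV = V_B − V_A = -18.6 V.
W_ext = qΔV = (-6.00×10⁻⁹ C)(-18.6 V) = 1.12×10⁻⁷ J.

1.12×10⁻⁷ J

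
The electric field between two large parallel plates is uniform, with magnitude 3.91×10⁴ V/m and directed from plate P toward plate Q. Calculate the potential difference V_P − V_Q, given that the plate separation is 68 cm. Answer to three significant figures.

In a uniform field, potential decreases in the direction of E: ΔV = −E·d for a displacement d parallel to E.
Going from Q to P is a displacement of 68 cm opposite to the field, so V_P − V_Q = +Ed = 2.66×10⁴ V.

2.66×10⁴ V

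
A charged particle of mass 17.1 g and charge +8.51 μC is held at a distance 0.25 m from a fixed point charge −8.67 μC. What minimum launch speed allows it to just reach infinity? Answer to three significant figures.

17.6 m/s

To just escape, total mechanical energy must reach zero at infinity: ½mv²_min + U = 0, so ½mv²_min = −U = |kQq|/r.
|U| = |kQq|/r = (8.99×10⁹ N·m²/C²)(8.67×10⁻⁶)(8.51×10⁻⁶)/(0.250) = 2.65 J.
v_min = √(2|U|/m) = √(2·2.65/0.0171) = 17.6 m/s.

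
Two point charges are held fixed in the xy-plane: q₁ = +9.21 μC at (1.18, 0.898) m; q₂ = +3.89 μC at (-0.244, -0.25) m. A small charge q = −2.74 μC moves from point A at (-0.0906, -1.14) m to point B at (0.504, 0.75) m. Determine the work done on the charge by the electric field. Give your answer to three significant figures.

The work done by the electric force is W_field = −ΔU = −q(V_B − V_A) = q(V_A − V_B).
At A: distances to the source charges are 2.40 m, 0.903 m; V_A = Σ kqᵢ/rᵢ = 7.32×10⁴ V.
At B: distances to the source charges are 0.692 m, 1.25 m; V_B = Σ kqᵢ/rᵢ = 1.48×10⁵ V.
ΔV = V_B − V_A = 7.45×10⁴ V.
W_field = −qΔV = −(-2.74×10⁻⁶ C)(7.45×10⁴ V) = 0.204 J.

0.204 J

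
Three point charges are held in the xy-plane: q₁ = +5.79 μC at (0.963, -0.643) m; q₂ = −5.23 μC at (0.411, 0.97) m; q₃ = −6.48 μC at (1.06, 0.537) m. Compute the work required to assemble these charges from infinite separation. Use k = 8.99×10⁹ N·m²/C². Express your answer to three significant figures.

The assembly work is the sum of pairwise potential energies, U = Σ_{i<j} kqᵢqⱼ/rᵢⱼ.
Pair separations: r₁₂ = 1.70 m, r₁₃ = 1.18 m, r₂₃ = 0.780 m.
U = (-0.160) + (-0.285) + (0.391) = -0.0541 J.

-0.0541 J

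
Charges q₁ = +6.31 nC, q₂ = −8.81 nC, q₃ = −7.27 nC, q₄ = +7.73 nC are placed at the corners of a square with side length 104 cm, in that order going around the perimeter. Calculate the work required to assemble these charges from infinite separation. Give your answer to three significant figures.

-6.88×10⁻⁷ J

The assembly work is the sum of pairwise potential energies, U = Σ_{i<j} kqᵢqⱼ/rᵢⱼ.
The four side pairs have separation 1.04 m and the two diagonal pairs 1.47 m.
Summing all 6 pair terms gives U = -6.88×10⁻⁷ J.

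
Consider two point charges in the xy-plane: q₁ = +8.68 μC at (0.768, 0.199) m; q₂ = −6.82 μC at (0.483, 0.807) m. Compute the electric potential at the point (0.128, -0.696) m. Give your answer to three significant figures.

3.12×10⁴ V

Electric potential is a scalar, so the contributions from each charge add algebraically: V = Σ kqᵢ/rᵢ.
Distances from the field point to each charge: r₁ = 1.10 m, r₂ = 1.54 m.
V = k[(8.68×10⁻⁶)/(1.10) + (-6.82×10⁻⁶)/(1.54)] = 3.12×10⁴ V.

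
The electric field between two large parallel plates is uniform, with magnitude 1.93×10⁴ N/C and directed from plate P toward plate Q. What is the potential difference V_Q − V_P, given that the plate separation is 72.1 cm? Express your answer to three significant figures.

-1.39×10⁴ V

In a uniform field, potential decreases in the direction of E: ΔV = −E·d for a displacement d parallel to E.
Going from P to Q is a displacement of 72.1 cm along the field, so V_Q − V_P = −Ed = -1.39×10⁴ V.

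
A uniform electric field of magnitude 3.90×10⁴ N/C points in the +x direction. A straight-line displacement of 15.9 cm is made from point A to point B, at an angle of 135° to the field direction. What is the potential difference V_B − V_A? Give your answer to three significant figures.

Only the component of displacement along E changes the potential: ΔV = −E·d·cosθ.
ΔV = −(3.90×10⁴ V/m)(0.159 m)cos135° = 4380 V.

4380 V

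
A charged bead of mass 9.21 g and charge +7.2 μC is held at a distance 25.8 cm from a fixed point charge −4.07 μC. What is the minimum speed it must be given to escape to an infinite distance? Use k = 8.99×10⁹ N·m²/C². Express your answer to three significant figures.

To just escape, total mechanical energy must reach zero at infinity: ½mv²_min + U = 0, so ½mv²_min = −U = |kQq|/r.
|U| = |kQq|/r = (8.99×10⁹ N·m²/C²)(4.07×10⁻⁶)(7.20×10⁻⁶)/(0.258) = 1.02 J.
v_min = √(2|U|/m) = √(2·1.02/9.21×10⁻³) = 14.9 m/s.

14.9 m/s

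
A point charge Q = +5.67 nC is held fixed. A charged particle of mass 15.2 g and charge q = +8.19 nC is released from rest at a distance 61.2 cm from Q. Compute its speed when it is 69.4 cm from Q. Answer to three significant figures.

Only the electrostatic force acts, so mechanical energy is conserved: ½mv² = U₁ − U₂ = kQq(1/r₁ − 1/r₂).
U₁ − U₂ = (8.99×10⁹ N·m²/C²)(5.67×10⁻⁹ C)(8.19×10⁻⁹ C)(1/0.612 − 1/0.694) = 8.06×10⁻⁸ J.
v = √(2·8.06×10⁻⁸/0.0152) = 3.26×10⁻³ m/s.

3.26×10⁻³ m/s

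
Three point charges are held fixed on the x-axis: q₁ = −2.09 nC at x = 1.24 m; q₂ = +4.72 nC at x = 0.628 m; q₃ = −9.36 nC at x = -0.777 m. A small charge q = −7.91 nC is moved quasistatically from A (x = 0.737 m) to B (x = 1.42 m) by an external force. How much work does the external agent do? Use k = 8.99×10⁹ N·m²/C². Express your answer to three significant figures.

For quasistatic motion the external work equals the change in potential energy: W_ext = qΔV = q(V_B − V_A).
At A: distances to the source charges are 0.503 m, 0.109 m, 1.51 m; V_A = Σ kqᵢ/rᵢ = 296 V.
At B: distances to the source charges are 0.180 m, 0.792 m, 2.20 m; V_B = Σ kqᵢ/rᵢ = -89.1 V.
ΔV = V_B − V_A = -385 V.
W_ext = qΔV = (-7.91×10⁻⁹ C)(-385 V) = 3.05×10⁻⁶ J.

3.05×10⁻⁶ J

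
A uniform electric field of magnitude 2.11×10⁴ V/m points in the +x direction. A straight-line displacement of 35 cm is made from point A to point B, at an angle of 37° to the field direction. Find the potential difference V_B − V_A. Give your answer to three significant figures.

Only the component of displacement along E changes the potential: ΔV = −E·d·cosθ.
ΔV = −(2.11×10⁴ V/m)(0.350 m)cos37° = -5900 V.

-5900 V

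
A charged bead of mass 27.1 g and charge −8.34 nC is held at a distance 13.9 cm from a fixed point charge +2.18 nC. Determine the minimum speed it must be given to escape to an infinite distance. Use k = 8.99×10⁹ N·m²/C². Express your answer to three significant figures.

To just escape, total mechanical energy must reach zero at infinity: ½mv²_min + U = 0, so ½mv²_min = −U = |kQq|/r.
|U| = |kQq|/r = (8.99×10⁹ N·m²/C²)(2.18×10⁻⁹)(8.34×10⁻⁹)/(0.139) = 1.18×10⁻⁶ J.
v_min = √(2|U|/m) = √(2·1.18×10⁻⁶/0.0271) = 9.32×10⁻³ m/s.

9.32×10⁻³ m/s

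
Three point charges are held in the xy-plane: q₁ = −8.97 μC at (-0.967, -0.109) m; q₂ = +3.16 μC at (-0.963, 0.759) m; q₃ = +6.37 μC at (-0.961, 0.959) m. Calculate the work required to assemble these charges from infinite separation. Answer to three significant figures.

The work to assemble the configuration equals its total potential energy, U = Σ kqᵢqⱼ/rᵢⱼ over all pairs.
Pair separations: r₁₂ = 0.868 m, r₁₃ = 1.07 m, r₂₃ = 0.200 m.
U = (-0.294) + (-0.481) + (0.905) = 0.130 J.

0.130 J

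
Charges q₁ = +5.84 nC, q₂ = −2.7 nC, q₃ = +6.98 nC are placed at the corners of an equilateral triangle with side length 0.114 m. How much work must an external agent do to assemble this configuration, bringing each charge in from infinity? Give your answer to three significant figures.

4.85×10⁻⁷ J

The assembly work is the sum of pairwise potential energies, U = Σ_{i<j} kqᵢqⱼ/rᵢⱼ.
All three pair separations equal the side length, 0.114 m.
U = (-1.24×10⁻⁶) + (3.21×10⁻⁶) + (-1.49×10⁻⁶) = 4.85×10⁻⁷ J.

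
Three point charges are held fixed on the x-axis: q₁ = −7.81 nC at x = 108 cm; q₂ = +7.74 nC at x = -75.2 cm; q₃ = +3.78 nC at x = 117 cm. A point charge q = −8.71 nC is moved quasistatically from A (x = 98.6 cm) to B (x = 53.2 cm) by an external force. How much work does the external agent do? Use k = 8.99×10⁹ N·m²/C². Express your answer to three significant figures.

For quasistatic motion the external work equals the change in potential energy: W_ext = qΔV = q(V_B − V_A).
At A: distances to the source charges are 0.0940 m, 1.74 m, 0.184 m; V_A = Σ kqᵢ/rᵢ = -522 V.
At B: distances to the source charges are 0.548 m, 1.28 m, 0.638 m; V_B = Σ kqᵢ/rᵢ = -20.7 V.
ΔV = V_B − V_A = 502 V.
W_ext = qΔV = (-8.71×10⁻⁹ C)(502 V) = -4.37×10⁻⁶ J.

-4.37×10⁻⁶ J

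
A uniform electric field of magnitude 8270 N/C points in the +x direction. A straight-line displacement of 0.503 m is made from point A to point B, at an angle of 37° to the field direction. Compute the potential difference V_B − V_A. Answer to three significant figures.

-3320 V

Only the component of displacement along E changes the potential: ΔV = −E·d·cosθ.
ΔV = −(8270 V/m)(0.503 m)cos37° = -3320 V.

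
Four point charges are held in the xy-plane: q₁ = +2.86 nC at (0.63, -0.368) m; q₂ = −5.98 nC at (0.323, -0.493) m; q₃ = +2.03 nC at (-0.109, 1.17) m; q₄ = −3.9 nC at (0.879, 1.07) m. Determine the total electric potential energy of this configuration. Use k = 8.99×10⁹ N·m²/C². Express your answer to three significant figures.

-5.11×10⁻⁷ J

The assembly work is the sum of pairwise potential energies, U = Σ_{i<j} kqᵢqⱼ/rᵢⱼ.
Pair separations: r₁₂ = 0.331 m, r₁₃ = 1.71 m, r₁₄ = 1.46 m, r₂₃ = 1.72 m, r₂₄ = 1.66 m, r₃₄ = 0.993 m.
Summing all 6 pair terms gives U = -5.11×10⁻⁷ J.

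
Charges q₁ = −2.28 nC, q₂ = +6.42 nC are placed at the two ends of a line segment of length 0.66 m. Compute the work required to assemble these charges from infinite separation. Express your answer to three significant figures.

The assembly work is the sum of pairwise potential energies, U = Σ_{i<j} kqᵢqⱼ/rᵢⱼ.
The separation is r = 0.660 m.
U = (-1.99×10⁻⁷) = -1.99×10⁻⁷ J.

-1.99×10⁻⁷ J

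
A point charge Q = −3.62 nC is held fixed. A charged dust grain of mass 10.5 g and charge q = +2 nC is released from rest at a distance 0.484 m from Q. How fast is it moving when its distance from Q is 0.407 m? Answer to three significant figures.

2.20×10⁻³ m/s

Only the electrostatic force acts, so mechanical energy is conserved: ½mv² = U₁ − U₂ = kQq(1/r₁ − 1/r₂).
U₁ − U₂ = (8.99×10⁹ N·m²/C²)(-3.62×10⁻⁹ C)(2.00×10⁻⁹ C)(1/0.484 − 1/0.407) = 2.54×10⁻⁸ J.
v = √(2·2.54×10⁻⁸/0.0105) = 2.20×10⁻³ m/s.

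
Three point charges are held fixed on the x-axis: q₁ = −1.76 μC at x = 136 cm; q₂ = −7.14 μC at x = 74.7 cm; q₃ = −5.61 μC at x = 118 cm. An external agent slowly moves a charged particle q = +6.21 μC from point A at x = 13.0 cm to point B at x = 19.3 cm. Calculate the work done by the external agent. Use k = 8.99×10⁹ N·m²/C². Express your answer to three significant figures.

For quasistatic motion the external work equals the change in potential energy: W_ext = qΔV = q(V_B − V_A).
At A: distances to the source charges are 1.23 m, 0.617 m, 1.05 m; V_A = Σ kqᵢ/rᵢ = -1.65×10⁵ V.
At B: distances to the source charges are 1.17 m, 0.554 m, 0.987 m; V_B = Σ kqᵢ/rᵢ = -1.81×10⁵ V.
ΔV = V_B − V_A = -1.56×10⁴ V.
W_ext = qΔV = (6.21×10⁻⁶ C)(-1.56×10⁴ V) = -0.0968 J.

-0.0968 J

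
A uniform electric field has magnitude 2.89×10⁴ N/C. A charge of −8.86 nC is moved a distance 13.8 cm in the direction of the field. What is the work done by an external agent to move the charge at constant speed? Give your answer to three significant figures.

3.53×10⁻⁵ J

The potential change for a displacement 13.8 cm in the direction of the field is ΔV = −Ed = -3990 V.
W_ext = qΔV = 3.53×10⁻⁵ J.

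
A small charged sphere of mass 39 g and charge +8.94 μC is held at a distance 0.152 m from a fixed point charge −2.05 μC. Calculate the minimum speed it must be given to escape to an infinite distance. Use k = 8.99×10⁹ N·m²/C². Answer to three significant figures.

7.46 m/s

To just escape, total mechanical energy must reach zero at infinity: ½mv²_min + U = 0, so ½mv²_min = −U = |kQq|/r.
|U| = |kQq|/r = (8.99×10⁹ N·m²/C²)(2.05×10⁻⁶)(8.94×10⁻⁶)/(0.152) = 1.08 J.
v_min = √(2|U|/m) = √(2·1.08/0.0390) = 7.46 m/s.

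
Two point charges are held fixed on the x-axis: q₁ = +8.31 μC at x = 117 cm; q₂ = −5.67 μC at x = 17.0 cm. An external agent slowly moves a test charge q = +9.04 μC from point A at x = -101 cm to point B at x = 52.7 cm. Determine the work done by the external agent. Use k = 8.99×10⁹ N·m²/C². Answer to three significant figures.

For quasistatic motion the external work equals the change in potential energy: W_ext = qΔV = q(V_B − V_A).
At A: distances to the source charges are 2.18 m, 1.18 m; V_A = Σ kqᵢ/rᵢ = -8930 V.
At B: distances to the source charges are 0.643 m, 0.357 m; V_B = Σ kqᵢ/rᵢ = -2.66×10⁴ V.
ΔV = V_B − V_A = -1.77×10⁴ V.
W_ext = qΔV = (9.04×10⁻⁶ C)(-1.77×10⁴ V) = -0.160 J.

-0.160 J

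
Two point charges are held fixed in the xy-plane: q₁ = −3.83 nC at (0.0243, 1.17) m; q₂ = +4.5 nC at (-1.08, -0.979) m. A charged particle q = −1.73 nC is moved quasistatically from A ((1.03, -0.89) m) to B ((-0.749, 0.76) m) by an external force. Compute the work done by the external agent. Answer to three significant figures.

3.57×10⁻⁸ J

For quasistatic motion the external work equals the change in potential energy: W_ext = qΔV = q(V_B − V_A).
At A: distances to the source charges are 2.29 m, 2.11 m; V_A = Σ kqᵢ/rᵢ = 4.14 V.
At B: distances to the source charges are 0.875 m, 1.77 m; V_B = Σ kqᵢ/rᵢ = -16.5 V.
ΔV = V_B − V_A = -20.6 V.
W_ext = qΔV = (-1.73×10⁻⁹ C)(-20.6 V) = 3.57×10⁻⁸ J.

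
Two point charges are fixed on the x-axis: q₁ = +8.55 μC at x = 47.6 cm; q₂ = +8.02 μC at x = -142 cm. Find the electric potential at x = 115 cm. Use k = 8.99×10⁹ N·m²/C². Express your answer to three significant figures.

1.42×10⁵ V

The total potential is the scalar sum of each charge's contribution, V = Σ kqᵢ/rᵢ.
Distances from the field point to each charge: r₁ = 0.674 m, r₂ = 2.57 m.
V = k[(8.55×10⁻⁶)/(0.674) + (8.02×10⁻⁶)/(2.57)] = 1.42×10⁵ V.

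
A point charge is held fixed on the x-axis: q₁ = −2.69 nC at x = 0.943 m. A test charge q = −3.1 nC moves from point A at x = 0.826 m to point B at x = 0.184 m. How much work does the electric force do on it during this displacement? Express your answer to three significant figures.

The work done by the electric force is W_field = −ΔU = −q(V_B − V_A) = q(V_A − V_B).
At A: distance to the source charge is 0.117 m; V_A = kq₁/r = -207 V.
At B: distance to the source charge is 0.759 m; V_B = kq₁/r = -31.9 V.
ΔV = V_B − V_A = 175 V.
W_field = −qΔV = −(-3.10×10⁻⁹ C)(175 V) = 5.42×10⁻⁷ J.

5.42×10⁻⁷ J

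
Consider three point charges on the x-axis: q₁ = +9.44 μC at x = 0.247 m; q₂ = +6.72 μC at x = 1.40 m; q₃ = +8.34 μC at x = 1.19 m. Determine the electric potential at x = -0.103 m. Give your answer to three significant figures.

3.41×10⁵ V

The total potential is the scalar sum of each charge's contribution, V = Σ kqᵢ/rᵢ.
Distances from the field point to each charge: r₁ = 0.350 m, r₂ = 1.50 m, r₃ = 1.29 m.
V = k[(9.44×10⁻⁶)/(0.350) + (6.72×10⁻⁶)/(1.50) + (8.34×10⁻⁶)/(1.29)] = 3.41×10⁵ V.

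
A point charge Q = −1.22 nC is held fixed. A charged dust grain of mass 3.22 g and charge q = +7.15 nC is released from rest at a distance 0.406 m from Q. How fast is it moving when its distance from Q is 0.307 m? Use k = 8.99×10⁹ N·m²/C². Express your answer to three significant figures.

Only the electrostatic force acts, so mechanical energy is conserved: ½mv² = U₁ − U₂ = kQq(1/r₁ − 1/r₂).
U₁ − U₂ = (8.99×10⁹ N·m²/C²)(-1.22×10⁻⁹ C)(7.15×10⁻⁹ C)(1/0.406 − 1/0.307) = 6.23×10⁻⁸ J.
v = √(2·6.23×10⁻⁸/3.22×10⁻³) = 6.22×10⁻³ m/s.

6.22×10⁻³ m/s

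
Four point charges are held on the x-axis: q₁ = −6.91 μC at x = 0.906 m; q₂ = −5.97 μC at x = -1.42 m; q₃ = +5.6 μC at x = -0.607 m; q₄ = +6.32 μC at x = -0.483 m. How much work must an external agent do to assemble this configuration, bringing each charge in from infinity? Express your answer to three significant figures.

The work to assemble the configuration equals its total potential energy, U = Σ kqᵢqⱼ/rᵢⱼ over all pairs.
Pair separations: r₁₂ = 2.33 m, r₁₃ = 1.51 m, r₁₄ = 1.39 m, r₂₃ = 0.813 m, r₂₄ = 0.937 m, r₃₄ = 0.124 m.
Summing all 6 pair terms gives U = 1.48 J.

1.48 J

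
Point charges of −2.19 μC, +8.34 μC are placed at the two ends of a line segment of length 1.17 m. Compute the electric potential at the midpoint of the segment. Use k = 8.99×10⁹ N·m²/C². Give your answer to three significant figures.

9.45×10⁴ V

The total potential is the scalar sum of each charge's contribution, V = Σ kqᵢ/rᵢ.
Each charge is 0.585 m from the midpoint.
V = k[(-2.19×10⁻⁶)/(0.585) + (8.34×10⁻⁶)/(0.585)] = 9.45×10⁴ V.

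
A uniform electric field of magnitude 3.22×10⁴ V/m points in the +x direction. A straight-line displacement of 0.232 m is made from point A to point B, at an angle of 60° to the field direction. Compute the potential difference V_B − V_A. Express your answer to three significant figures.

Only the component of displacement along E changes the potential: ΔV = −E·d·cosθ.
ΔV = −(3.22×10⁴ V/m)(0.232 m)cos60° = -3740 V.

-3740 V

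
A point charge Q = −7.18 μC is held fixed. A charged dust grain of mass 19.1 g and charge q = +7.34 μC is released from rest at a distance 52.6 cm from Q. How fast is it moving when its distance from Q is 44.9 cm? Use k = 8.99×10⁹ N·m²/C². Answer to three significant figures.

Only the electrostatic force acts, so mechanical energy is conserved: ½mv² = U₁ − U₂ = kQq(1/r₁ − 1/r₂).
U₁ − U₂ = (8.99×10⁹ N·m²/C²)(-7.18×10⁻⁶ C)(7.34×10⁻⁶ C)(1/0.526 − 1/0.449) = 0.154 J.
v = √(2·0.154/0.0191) = 4.02 m/s.

4.02 m/s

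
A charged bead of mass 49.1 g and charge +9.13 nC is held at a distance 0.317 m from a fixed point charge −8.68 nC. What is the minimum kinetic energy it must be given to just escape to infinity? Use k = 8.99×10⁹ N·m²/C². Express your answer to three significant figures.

2.25×10⁻⁶ J

To just escape, total mechanical energy must reach zero at infinity: ½mv²_min + U = 0, so ½mv²_min = −U = |kQq|/r.
|U| = |kQq|/r = (8.99×10⁹ N·m²/C²)(8.68×10⁻⁹)(9.13×10⁻⁹)/(0.317) = 2.25×10⁻⁶ J.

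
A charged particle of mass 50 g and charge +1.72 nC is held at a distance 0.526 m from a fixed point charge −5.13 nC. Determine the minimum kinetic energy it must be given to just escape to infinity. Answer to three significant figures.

1.51×10⁻⁷ J

To just escape, total mechanical energy must reach zero at infinity: ½mv²_min + U = 0, so ½mv²_min = −U = |kQq|/r.
|U| = |kQq|/r = (8.99×10⁹ N·m²/C²)(5.13×10⁻⁹)(1.72×10⁻⁹)/(0.526) = 1.51×10⁻⁷ J.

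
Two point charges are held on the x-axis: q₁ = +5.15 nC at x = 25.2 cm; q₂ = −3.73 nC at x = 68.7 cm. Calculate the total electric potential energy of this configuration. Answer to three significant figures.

The work to assemble the configuration equals its total potential energy, U = Σ kqᵢqⱼ/rᵢⱼ over all pairs.
Pair separations: r₁₂ = 0.435 m.
U = (-3.97×10⁻⁷) = -3.97×10⁻⁷ J.

-3.97×10⁻⁷ J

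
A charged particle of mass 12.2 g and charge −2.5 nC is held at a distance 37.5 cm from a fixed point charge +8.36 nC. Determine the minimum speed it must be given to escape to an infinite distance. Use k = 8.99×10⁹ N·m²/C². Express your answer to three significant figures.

To just escape, total mechanical energy must reach zero at infinity: ½mv²_min + U = 0, so ½mv²_min = −U = |kQq|/r.
|U| = |kQq|/r = (8.99×10⁹ N·m²/C²)(8.36×10⁻⁹)(2.50×10⁻⁹)/(0.375) = 5.01×10⁻⁷ J.
v_min = √(2|U|/m) = √(2·5.01×10⁻⁷/0.0122) = 9.06×10⁻³ m/s.

9.06×10⁻³ m/s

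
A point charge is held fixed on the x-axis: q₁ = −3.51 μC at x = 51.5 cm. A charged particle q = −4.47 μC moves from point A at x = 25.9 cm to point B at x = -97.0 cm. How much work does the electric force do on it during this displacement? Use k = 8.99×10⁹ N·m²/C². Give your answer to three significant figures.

0.456 J

The work done by the electric force is W_field = −ΔU = −q(V_B − V_A) = q(V_A − V_B).
At A: distance to the source charge is 0.256 m; V_A = kq₁/r = -1.23×10⁵ V.
At B: distance to the source charge is 1.48 m; V_B = kq₁/r = -2.12×10⁴ V.
ΔV = V_B − V_A = 1.02×10⁵ V.
W_field = −qΔV = −(-4.47×10⁻⁶ C)(1.02×10⁵ V) = 0.456 J.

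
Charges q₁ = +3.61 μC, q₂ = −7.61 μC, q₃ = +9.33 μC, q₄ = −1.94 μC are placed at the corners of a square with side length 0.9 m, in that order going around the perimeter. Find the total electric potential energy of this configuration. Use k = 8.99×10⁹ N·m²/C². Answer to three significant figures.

The work to assemble the configuration equals its total potential energy, U = Σ kqᵢqⱼ/rᵢⱼ over all pairs.
The four side pairs have separation 0.900 m and the two diagonal pairs 1.27 m.
Summing all 6 pair terms gives U = -0.892 J.

-0.892 J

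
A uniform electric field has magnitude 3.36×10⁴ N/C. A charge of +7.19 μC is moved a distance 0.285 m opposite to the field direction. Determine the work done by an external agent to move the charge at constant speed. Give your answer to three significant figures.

The potential change for a displacement 0.285 m opposite to the field direction is ΔV = +Ed = 9580 V.
W_ext = qΔV = 0.0689 J.

0.0689 J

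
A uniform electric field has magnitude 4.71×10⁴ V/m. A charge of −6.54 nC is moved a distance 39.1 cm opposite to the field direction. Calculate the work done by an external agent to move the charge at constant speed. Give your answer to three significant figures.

The potential change for a displacement 39.1 cm opposite to the field direction is ΔV = +Ed = 1.84×10⁴ V.
W_ext = qΔV = -1.20×10⁻⁴ J.

-1.20×10⁻⁴ J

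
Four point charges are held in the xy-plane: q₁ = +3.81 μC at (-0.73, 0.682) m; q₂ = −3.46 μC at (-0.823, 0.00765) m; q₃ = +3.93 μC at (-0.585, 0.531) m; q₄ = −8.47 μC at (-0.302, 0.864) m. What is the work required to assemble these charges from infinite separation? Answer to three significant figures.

The work to assemble the configuration equals its total potential energy, U = Σ kqᵢqⱼ/rᵢⱼ over all pairs.
Pair separations: r₁₂ = 0.681 m, r₁₃ = 0.209 m, r₁₄ = 0.465 m, r₂₃ = 0.575 m, r₂₄ = 1.00 m, r₃₄ = 0.437 m.
Summing all 6 pair terms gives U = -0.789 J.

-0.789 J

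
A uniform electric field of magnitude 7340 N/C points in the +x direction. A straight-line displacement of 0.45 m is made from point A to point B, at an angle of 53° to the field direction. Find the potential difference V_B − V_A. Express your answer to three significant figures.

-1990 V

Only the component of displacement along E changes the potential: ΔV = −E·d·cosθ.
ΔV = −(7340 V/m)(0.450 m)cos53° = -1990 V.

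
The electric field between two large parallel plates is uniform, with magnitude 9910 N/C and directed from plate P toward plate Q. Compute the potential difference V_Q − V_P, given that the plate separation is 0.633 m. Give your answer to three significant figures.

In a uniform field, potential decreases in the direction of E: ΔV = −E·d for a displacement d parallel to E.
Going from P to Q is a displacement of 0.633 m along the field, so V_Q − V_P = −Ed = -6270 V.

-6270 V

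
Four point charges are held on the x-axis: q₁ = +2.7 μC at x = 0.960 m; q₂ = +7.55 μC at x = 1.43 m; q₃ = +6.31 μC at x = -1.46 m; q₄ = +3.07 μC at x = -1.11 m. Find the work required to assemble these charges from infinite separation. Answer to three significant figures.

1.22 J

The assembly work is the sum of pairwise potential energies, U = Σ_{i<j} kqᵢqⱼ/rᵢⱼ.
Pair separations: r₁₂ = 0.470 m, r₁₃ = 2.42 m, r₁₄ = 2.07 m, r₂₃ = 2.89 m, r₂₄ = 2.54 m, r₃₄ = 0.350 m.
Summing all 6 pair terms gives U = 1.22 J.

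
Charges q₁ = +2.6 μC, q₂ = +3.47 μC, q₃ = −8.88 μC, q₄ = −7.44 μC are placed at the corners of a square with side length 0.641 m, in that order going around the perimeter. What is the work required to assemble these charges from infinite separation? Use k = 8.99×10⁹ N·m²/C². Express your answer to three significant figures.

-0.135 J

The work to assemble the configuration equals its total potential energy, U = Σ kqᵢqⱼ/rᵢⱼ over all pairs.
The four side pairs have separation 0.641 m and the two diagonal pairs 0.907 m.
Summing all 6 pair terms gives U = -0.135 J.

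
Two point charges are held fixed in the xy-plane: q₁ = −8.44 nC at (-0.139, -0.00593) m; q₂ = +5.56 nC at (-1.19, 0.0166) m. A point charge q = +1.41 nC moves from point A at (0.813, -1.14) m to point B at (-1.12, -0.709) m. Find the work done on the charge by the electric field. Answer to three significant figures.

The work done by the electric force is W_field = −ΔU = −q(V_B − V_A) = q(V_A − V_B).
At A: distances to the source charges are 1.48 m, 2.31 m; V_A = Σ kqᵢ/rᵢ = -29.6 V.
At B: distances to the source charges are 1.21 m, 0.729 m; V_B = Σ kqᵢ/rᵢ = 5.70 V.
ΔV = V_B − V_A = 35.3 V.
W_field = −qΔV = −(1.41×10⁻⁹ C)(35.3 V) = -4.98×10⁻⁸ J.

-4.98×10⁻⁸ J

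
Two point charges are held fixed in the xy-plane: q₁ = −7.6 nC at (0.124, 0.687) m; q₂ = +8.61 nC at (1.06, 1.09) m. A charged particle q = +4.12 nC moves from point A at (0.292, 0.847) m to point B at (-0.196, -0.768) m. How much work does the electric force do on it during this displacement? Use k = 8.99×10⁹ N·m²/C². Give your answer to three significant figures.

-7.71×10⁻⁷ J

The work done by the electric force is W_field = −ΔU = −q(V_B − V_A) = q(V_A − V_B).
At A: distances to the source charges are 0.232 m, 0.806 m; V_A = Σ kqᵢ/rᵢ = -198 V.
At B: distances to the source charges are 1.49 m, 2.24 m; V_B = Σ kqᵢ/rᵢ = -11.3 V.
ΔV = V_B − V_A = 187 V.
W_field = −qΔV = −(4.12×10⁻⁹ C)(187 V) = -7.71×10⁻⁷ J.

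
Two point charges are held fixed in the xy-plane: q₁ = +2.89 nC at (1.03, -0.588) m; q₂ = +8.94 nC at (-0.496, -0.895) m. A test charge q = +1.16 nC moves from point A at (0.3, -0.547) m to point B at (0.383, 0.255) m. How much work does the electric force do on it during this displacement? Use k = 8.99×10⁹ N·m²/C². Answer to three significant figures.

5.58×10⁻⁸ J

The work done by the electric force is W_field = −ΔU = −q(V_B − V_A) = q(V_A − V_B).
At A: distances to the source charges are 0.731 m, 0.869 m; V_A = Σ kqᵢ/rᵢ = 128 V.
At B: distances to the source charges are 1.06 m, 1.45 m; V_B = Σ kqᵢ/rᵢ = 80.0 V.
ΔV = V_B − V_A = -48.1 V.
W_field = −qΔV = −(1.16×10⁻⁹ C)(-48.1 V) = 5.58×10⁻⁸ J.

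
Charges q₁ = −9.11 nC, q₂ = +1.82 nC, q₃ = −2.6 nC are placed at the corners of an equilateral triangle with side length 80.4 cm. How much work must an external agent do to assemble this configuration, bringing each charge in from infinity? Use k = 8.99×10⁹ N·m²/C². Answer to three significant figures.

2.65×10⁻⁸ J

The work to assemble the configuration equals its total potential energy, U = Σ kqᵢqⱼ/rᵢⱼ over all pairs.
All three pair separations equal the side length, 0.804 m.
U = (-1.85×10⁻⁷) + (2.65×10⁻⁷) + (-5.29×10⁻⁸) = 2.65×10⁻⁸ J.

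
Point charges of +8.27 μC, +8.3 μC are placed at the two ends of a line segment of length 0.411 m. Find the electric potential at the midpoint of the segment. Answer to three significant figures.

The total potential is the scalar sum of each charge's contribution, V = Σ kqᵢ/rᵢ.
Each charge is 0.205 m from the midpoint.
V = k[(8.27×10⁻⁶)/(0.205) + (8.30×10⁻⁶)/(0.205)] = 7.25×10⁵ V.

7.25×10⁵ V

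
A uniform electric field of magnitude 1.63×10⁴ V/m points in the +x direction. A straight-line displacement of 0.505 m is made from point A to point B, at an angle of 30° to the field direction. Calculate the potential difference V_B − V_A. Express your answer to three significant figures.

Only the component of displacement along E changes the potential: ΔV = −E·d·cosθ.
ΔV = −(1.63×10⁴ V/m)(0.505 m)cos30° = -7130 V.

-7130 V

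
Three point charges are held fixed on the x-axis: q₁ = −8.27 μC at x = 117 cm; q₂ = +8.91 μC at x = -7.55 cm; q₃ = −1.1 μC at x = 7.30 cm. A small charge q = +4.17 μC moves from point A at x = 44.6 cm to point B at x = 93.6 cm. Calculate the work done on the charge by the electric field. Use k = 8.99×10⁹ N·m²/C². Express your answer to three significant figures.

The work done by the electric force is W_field = −ΔU = −q(V_B − V_A) = q(V_A − V_B).
At A: distances to the source charges are 0.724 m, 0.521 m, 0.373 m; V_A = Σ kqᵢ/rᵢ = 2.44×10⁴ V.
At B: distances to the source charges are 0.234 m, 1.01 m, 0.863 m; V_B = Σ kqᵢ/rᵢ = -2.50×10⁵ V.
ΔV = V_B − V_A = -2.74×10⁵ V.
W_field = −qΔV = −(4.17×10⁻⁶ C)(-2.74×10⁵ V) = 1.14 J.

1.14 J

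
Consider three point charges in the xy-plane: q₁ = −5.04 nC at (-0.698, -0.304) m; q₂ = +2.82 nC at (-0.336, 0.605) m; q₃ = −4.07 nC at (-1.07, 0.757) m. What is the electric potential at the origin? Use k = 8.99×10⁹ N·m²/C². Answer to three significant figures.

The total potential is the scalar sum of each charge's contribution, V = Σ kqᵢ/rᵢ.
Distances from the field point to each charge: r₁ = 0.761 m, r₂ = 0.692 m, r₃ = 1.31 m.
V = k[(-5.04×10⁻⁹)/(0.761) + (2.82×10⁻⁹)/(0.692) + (-4.07×10⁻⁹)/(1.31)] = -50.8 V.

-50.8 V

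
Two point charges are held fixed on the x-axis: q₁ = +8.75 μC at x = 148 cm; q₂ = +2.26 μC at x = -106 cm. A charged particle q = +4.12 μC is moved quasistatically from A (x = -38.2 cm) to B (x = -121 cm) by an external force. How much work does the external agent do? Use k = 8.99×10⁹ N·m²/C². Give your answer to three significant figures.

0.381 J

For quasistatic motion the external work equals the change in potential energy: W_ext = qΔV = q(V_B − V_A).
At A: distances to the source charges are 1.86 m, 0.678 m; V_A = Σ kqᵢ/rᵢ = 7.22×10⁴ V.
At B: distances to the source charges are 2.69 m, 0.150 m; V_B = Σ kqᵢ/rᵢ = 1.65×10⁵ V.
ΔV = V_B − V_A = 9.25×10⁴ V.
W_ext = qΔV = (4.12×10⁻⁶ C)(9.25×10⁴ V) = 0.381 J.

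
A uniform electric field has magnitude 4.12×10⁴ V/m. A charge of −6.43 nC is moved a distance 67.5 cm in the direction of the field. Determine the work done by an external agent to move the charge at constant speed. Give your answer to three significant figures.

The potential change for a displacement 67.5 cm in the direction of the field is ΔV = −Ed = -2.78×10⁴ V.
W_ext = qΔV = 1.79×10⁻⁴ J.

1.79×10⁻⁴ J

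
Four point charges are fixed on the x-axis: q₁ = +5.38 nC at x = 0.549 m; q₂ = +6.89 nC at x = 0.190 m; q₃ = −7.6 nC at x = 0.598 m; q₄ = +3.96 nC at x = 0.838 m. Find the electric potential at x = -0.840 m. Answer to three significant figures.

68.7 V

Electric potential is a scalar, so the contributions from each charge add algebraically: V = Σ kqᵢ/rᵢ.
Distances from the field point to each charge: r₁ = 1.39 m, r₂ = 1.03 m, r₃ = 1.44 m, r₄ = 1.68 m.
V = k[(5.38×10⁻⁹)/(1.39) + (6.89×10⁻⁹)/(1.03) + (-7.60×10⁻⁹)/(1.44) + (3.96×10⁻⁹)/(1.68)] = 68.7 V.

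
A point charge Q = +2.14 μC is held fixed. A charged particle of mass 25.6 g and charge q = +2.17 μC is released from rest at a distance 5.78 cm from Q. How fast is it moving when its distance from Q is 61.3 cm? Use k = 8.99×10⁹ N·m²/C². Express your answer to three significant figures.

Only the electrostatic force acts, so mechanical energy is conserved: ½mv² = U₁ − U₂ = kQq(1/r₁ − 1/r₂).
U₁ − U₂ = (8.99×10⁹ N·m²/C²)(2.14×10⁻⁶ C)(2.17×10⁻⁶ C)(1/0.0578 − 1/0.613) = 0.654 J.
v = √(2·0.654/0.0256) = 7.15 m/s.

7.15 m/s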